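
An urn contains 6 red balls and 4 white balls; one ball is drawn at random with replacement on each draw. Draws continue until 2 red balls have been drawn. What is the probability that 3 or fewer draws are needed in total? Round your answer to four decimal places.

0.6480

Finishing within 3 draws ⇔ at least 2 successes in the first 3. With X ~ Binomial(3, 0.60), P(Y ≤ 3) = 1 − P(X ≤ 1).
  k=0: C(3,0)·0.60^0·0.40^3 = 0.064000
  k=1: C(3,1)·0.60^1·0.40^2 = 0.288000
1 − 0.352000 = 0.648000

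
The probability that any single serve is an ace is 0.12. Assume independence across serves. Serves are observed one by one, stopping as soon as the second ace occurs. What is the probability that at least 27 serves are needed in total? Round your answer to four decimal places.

Needing more than 26 serves ⇔ fewer than 2 successes in the first 26. With X ~ Binomial(26, 0.12), P(Y > 26) = P(X ≤ 1).
  k=0: C(26,0)·0.12^0·0.88^26 = 0.036020
  k=1: C(26,1)·0.12^1·0.88^25 = 0.127709
P(X ≤ 1) = 0.163729

0.1637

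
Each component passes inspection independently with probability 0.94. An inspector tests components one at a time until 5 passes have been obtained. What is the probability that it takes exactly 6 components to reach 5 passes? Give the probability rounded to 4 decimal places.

0.2202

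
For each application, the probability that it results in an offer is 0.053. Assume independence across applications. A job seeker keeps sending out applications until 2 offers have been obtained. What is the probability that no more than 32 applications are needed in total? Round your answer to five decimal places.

0.51141

Finishing within 32 applications ⇔ at least 2 successes in the first 32. With X ~ Binomial(32, 0.053), P(Y ≤ 32) = 1 − P(X ≤ 1).
  k=0: C(32,0)·0.053^0·0.947^32 = 0.1750650
  k=1: C(32,1)·0.053^1·0.947^31 = 0.3135272
1 − 0.4885922 = 0.5114078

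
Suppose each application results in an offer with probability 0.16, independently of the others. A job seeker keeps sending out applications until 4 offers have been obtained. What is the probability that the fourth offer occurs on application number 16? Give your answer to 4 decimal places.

Y = trial on which the fourth success occurs; negative binomial, r=4, p=0.16.
P(Y=16) = C(15,3) · p^4 · (1−p)^12
= 455 · 0.00065536 · 0.12341 = 0.036800

0.0368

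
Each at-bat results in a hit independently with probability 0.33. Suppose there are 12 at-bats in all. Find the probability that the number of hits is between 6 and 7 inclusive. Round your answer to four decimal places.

X ~ Binomial(12, 0.33); P(6 ≤ X ≤ 7) = Σ C(12,k) p^k (1−p)^(12−k) over k:
  k=6: C(12,6)·0.33^6·0.67^6 = 0.107945
  k=7: C(12,7)·0.33^7·0.67^5 = 0.045572
Total = 0.153517

0.1535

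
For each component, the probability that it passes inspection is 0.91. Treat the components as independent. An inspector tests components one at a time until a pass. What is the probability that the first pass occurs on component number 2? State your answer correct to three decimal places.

Geometric (trials to first success), p = 0.91.
P(Y = 2) = (1−p)^1 · p = 0.09 · 0.91 = 0.08190

0.082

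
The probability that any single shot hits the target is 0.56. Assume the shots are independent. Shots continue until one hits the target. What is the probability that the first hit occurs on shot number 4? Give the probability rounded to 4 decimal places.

0.0477

Geometric (trials to first success), p = 0.56.
P(Y = 4) = (1−p)^3 · p = 0.085184 · 0.56 = 0.047703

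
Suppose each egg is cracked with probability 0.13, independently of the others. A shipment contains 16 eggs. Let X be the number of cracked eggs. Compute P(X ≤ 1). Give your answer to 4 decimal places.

0.3653

X ~ Binomial(16, 0.13); P(X ≤ 1) = Σ C(16,k) p^k (1−p)^(16−k) over k:
  k=0: C(16,0)·0.13^0·0.87^16 = 0.107723
  k=1: C(16,1)·0.13^1·0.87^15 = 0.257544
Total = 0.365267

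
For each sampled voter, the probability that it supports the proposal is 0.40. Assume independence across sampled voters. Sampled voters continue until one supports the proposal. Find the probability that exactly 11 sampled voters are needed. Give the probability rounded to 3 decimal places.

0.002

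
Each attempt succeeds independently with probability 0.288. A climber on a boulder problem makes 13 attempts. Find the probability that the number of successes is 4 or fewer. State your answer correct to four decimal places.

X ~ Binomial(13, 0.288); P(X ≤ 4) = Σ C(13,k) p^k (1−p)^(13−k) over k:
  k=0: C(13,0)·0.288^0·0.712^13 = 0.012085
  k=1: C(13,1)·0.288^1·0.712^12 = 0.063547
  k=2: C(13,2)·0.288^2·0.712^11 = 0.154227
  k=3: C(13,3)·0.288^3·0.712^10 = 0.228741
  k=4: C(13,4)·0.288^4·0.712^9 = 0.231311
Total = 0.689910

0.6899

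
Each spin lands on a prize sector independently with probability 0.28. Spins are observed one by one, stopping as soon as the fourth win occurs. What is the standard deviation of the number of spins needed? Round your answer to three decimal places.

6.061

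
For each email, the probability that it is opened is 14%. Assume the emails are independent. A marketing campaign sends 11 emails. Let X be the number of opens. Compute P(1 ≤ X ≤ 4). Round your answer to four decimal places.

0.7978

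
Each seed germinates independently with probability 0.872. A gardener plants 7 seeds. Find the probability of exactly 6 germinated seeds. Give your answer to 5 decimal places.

0.39392

X ~ Binomial(n=7, p=0.872).
P(X=6) = C(7,6) · p^6 · (1−p)^1
= 7 · 0.43964 · 0.128 = 0.3939190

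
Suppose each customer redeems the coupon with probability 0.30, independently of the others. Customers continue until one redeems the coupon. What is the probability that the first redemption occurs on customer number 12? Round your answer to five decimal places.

Geometric (trials to first success), p = 0.30.
P(Y = 12) = (1−p)^11 · p = 0.019773 · 0.30 = 0.0059320

0.00593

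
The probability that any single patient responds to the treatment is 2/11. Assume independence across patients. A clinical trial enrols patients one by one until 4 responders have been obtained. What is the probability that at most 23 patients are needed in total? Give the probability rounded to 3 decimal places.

Finishing within 23 patients ⇔ at least 4 successes in the first 23. With X ~ Binomial(23, 0.181818), P(Y ≤ 23) = 1 − P(X ≤ 3).
  k=0: C(23,0)·0.181818^0·0.818182^23 = 0.00990
  k=1: C(23,1)·0.181818^1·0.818182^22 = 0.05059
  k=2: C(23,2)·0.181818^2·0.818182^21 = 0.12366
  k=3: C(23,3)·0.181818^3·0.818182^20 = 0.19237
1 − 0.37652 = 0.62348

0.623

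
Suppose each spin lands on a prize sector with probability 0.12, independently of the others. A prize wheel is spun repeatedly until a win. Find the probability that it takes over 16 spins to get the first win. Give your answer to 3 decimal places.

Y = number of spins to the first success; geometric, p = 0.12.
P(Y > 16) = P(first 16 all fail) = (1−p)^16 = 0.12934

0.129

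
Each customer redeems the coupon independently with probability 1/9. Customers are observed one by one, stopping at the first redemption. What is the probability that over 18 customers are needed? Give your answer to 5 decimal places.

Y = number of customers to the first success; geometric, p = 0.111111.
P(Y > 18) = P(first 18 all fail) = (1−p)^18 = 0.1200203

0.12002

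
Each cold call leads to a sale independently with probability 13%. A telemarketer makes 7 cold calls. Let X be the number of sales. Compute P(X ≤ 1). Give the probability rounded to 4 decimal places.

0.7719

X ~ Binomial(7, 0.13); P(X ≤ 1) = Σ C(7,k) p^k (1−p)^(7−k) over k:
  k=0: C(7,0)·0.13^0·0.87^7 = 0.377255
  k=1: C(7,1)·0.13^1·0.87^6 = 0.394600
Total = 0.771855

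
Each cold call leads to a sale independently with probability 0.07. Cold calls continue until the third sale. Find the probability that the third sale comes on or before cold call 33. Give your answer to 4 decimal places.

Finishing within 33 cold calls ⇔ at least 3 successes in the first 33. With X ~ Binomial(33, 0.07), P(Y ≤ 33) = 1 − P(X ≤ 2).
  k=0: C(33,0)·0.07^0·0.93^33 = 0.091188
  k=1: C(33,1)·0.07^1·0.93^32 = 0.226499
  k=2: C(33,2)·0.07^2·0.93^31 = 0.272773
1 − 0.590460 = 0.409540

0.4095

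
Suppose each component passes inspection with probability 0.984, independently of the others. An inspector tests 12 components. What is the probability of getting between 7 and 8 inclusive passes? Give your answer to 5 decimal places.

0.00003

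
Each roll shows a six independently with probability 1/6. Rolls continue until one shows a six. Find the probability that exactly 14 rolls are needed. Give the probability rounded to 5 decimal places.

Geometric (trials to first success), p = 0.166667.
P(Y = 14) = (1−p)^13 · p = 0.093464 · 0.166667 = 0.0155773

0.01558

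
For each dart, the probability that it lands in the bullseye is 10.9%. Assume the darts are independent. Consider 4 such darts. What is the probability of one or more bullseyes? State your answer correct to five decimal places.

P(at least one) = 1 − P(none) = 1 − (1 − 0.109)^4
= 1 − 0.6302470 = 0.3697530

0.36975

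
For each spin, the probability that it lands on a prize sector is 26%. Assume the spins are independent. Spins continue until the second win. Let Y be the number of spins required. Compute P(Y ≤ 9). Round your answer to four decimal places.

Finishing within 9 spins ⇔ at least 2 successes in the first 9. With X ~ Binomial(9, 0.26), P(Y ≤ 9) = 1 − P(X ≤ 1).
  k=0: C(9,0)·0.26^0·0.74^9 = 0.066540
  k=1: C(9,1)·0.26^1·0.74^8 = 0.210412
1 − 0.276952 = 0.723048

0.7230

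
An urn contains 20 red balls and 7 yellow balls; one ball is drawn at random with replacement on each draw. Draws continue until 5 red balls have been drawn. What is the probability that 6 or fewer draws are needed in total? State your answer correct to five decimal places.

Finishing within 6 draws ⇔ at least 5 successes in the first 6. With X ~ Binomial(6, 0.740741), P(Y ≤ 6) = 1 − P(X ≤ 4).
  k=0: C(6,0)·0.740741^0·0.259259^6 = 0.0003037
  k=1: C(6,1)·0.740741^1·0.259259^5 = 0.0052058
  k=2: C(6,2)·0.740741^2·0.259259^4 = 0.0371844
  k=3: C(6,3)·0.740741^3·0.259259^3 = 0.1416549
  k=4: C(6,4)·0.740741^4·0.259259^2 = 0.3035462
1 − 0.4878949 = 0.5121051

0.51211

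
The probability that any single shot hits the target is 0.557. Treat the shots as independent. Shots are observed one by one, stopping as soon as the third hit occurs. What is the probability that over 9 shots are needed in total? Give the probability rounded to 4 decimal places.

0.0455

Needing more than 9 shots ⇔ fewer than 3 successes in the first 9. With X ~ Binomial(9, 0.557), P(Y > 9) = P(X ≤ 2).
  k=0: C(9,0)·0.557^0·0.443^9 = 0.000657
  k=1: C(9,1)·0.557^1·0.443^8 = 0.007436
  k=2: C(9,2)·0.557^2·0.443^7 = 0.037397
P(X ≤ 2) = 0.045490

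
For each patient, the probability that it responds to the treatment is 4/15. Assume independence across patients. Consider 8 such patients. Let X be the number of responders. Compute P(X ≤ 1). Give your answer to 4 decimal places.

X ~ Binomial(8, 0.266667); P(X ≤ 1) = Σ C(8,k) p^k (1−p)^(8−k) over k:
  k=0: C(8,0)·0.266667^0·0.733333^8 = 0.083639
  k=1: C(8,1)·0.266667^1·0.733333^7 = 0.243315
Total = 0.326954

0.3270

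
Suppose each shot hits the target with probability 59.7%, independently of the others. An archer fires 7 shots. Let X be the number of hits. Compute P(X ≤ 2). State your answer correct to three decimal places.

X ~ Binomial(7, 0.597); P(X ≤ 2) = Σ C(7,k) p^k (1−p)^(7−k) over k:
  k=0: C(7,0)·0.597^0·0.403^7 = 0.00173
  k=1: C(7,1)·0.597^1·0.403^6 = 0.01790
  k=2: C(7,2)·0.597^2·0.403^5 = 0.07956
Total = 0.09919

0.099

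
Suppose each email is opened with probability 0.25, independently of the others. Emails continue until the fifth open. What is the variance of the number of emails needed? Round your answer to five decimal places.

60.00000

Y = total emails until the fifth success; negative binomial with r=5, p=0.25.
Var(Y) = r(1−p)/p² = 5·0.75 / 0.25² = 60.0000000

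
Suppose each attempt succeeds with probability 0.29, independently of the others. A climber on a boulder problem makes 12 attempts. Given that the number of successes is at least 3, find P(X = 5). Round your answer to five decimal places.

X ~ Binomial(12, 0.29). Want P(X=5 | X≥3) = P(X=5) / P(X≥3).
P(X=5) = C(12,5)·0.29^5·0.71^7 = 0.1477487
P(X≥3) = 1 − 0.0164097 − 0.0804306 − 0.1806855 = 0.7224742
Ratio = 0.1477487 / 0.7224742 = 0.2045037

0.20450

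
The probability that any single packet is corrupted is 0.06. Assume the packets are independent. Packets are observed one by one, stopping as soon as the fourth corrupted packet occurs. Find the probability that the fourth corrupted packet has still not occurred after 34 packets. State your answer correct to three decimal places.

0.855

Needing more than 34 packets ⇔ fewer than 4 successes in the first 34. With X ~ Binomial(34, 0.06), P(Y > 34) = P(X ≤ 3).
  k=0: C(34,0)·0.06^0·0.94^34 = 0.12200
  k=1: C(34,1)·0.06^1·0.94^33 = 0.26476
  k=2: C(34,2)·0.06^2·0.94^32 = 0.27884
  k=3: C(34,3)·0.06^3·0.94^31 = 0.18985
P(X ≤ 3) = 0.85544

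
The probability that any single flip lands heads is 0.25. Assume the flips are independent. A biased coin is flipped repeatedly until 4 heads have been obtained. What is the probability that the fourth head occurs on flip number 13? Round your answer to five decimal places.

Y = trial on which the fourth success occurs; negative binomial, r=4, p=0.25.
P(Y=13) = C(12,3) · p^4 · (1−p)^9
= 220 · 0.0039062 · 0.075085 = 0.0645259

0.06453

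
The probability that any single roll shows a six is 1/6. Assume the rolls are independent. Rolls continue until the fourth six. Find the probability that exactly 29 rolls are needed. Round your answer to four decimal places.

0.0265

Y = trial on which the fourth success occurs; negative binomial, r=4, p=0.166667.
P(Y=29) = C(28,3) · p^4 · (1−p)^25
= 3276 · 0.0007716 · 0.010483 = 0.026498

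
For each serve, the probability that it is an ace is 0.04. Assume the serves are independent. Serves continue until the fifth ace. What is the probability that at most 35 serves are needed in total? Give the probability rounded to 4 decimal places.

0.0122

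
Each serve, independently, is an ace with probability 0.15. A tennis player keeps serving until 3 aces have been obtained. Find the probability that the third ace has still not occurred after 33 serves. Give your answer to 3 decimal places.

0.109

Needing more than 33 serves ⇔ fewer than 3 successes in the first 33. With X ~ Binomial(33, 0.15), P(Y > 33) = P(X ≤ 2).
  k=0: C(33,0)·0.15^0·0.85^33 = 0.00469
  k=1: C(33,1)·0.15^1·0.85^32 = 0.02729
  k=2: C(33,2)·0.15^2·0.85^31 = 0.07706
P(X ≤ 2) = 0.10903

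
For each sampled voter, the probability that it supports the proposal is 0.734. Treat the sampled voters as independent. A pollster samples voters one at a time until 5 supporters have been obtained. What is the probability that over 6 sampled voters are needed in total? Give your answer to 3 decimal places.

Needing more than 6 sampled voters ⇔ fewer than 5 successes in the first 6. With X ~ Binomial(6, 0.734), P(Y > 6) = P(X ≤ 4).
  k=0: C(6,0)·0.734^0·0.266^6 = 0.00035
  k=1: C(6,1)·0.734^1·0.266^5 = 0.00586
  k=2: C(6,2)·0.734^2·0.266^4 = 0.04046
  k=3: C(6,3)·0.734^3·0.266^3 = 0.14885
  k=4: C(6,4)·0.734^4·0.266^2 = 0.30806
P(X ≤ 4) = 0.50359

0.504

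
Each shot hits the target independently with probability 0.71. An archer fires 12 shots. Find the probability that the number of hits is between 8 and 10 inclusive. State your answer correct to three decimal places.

0.653

X ~ Binomial(12, 0.71); P(8 ≤ X ≤ 10) = Σ C(12,k) p^k (1−p)^(12−k) over k:
  k=8: C(12,8)·0.71^8·0.29^4 = 0.22608
  k=9: C(12,9)·0.71^9·0.29^3 = 0.24600
  k=10: C(12,10)·0.71^10·0.29^2 = 0.18069
Total = 0.65277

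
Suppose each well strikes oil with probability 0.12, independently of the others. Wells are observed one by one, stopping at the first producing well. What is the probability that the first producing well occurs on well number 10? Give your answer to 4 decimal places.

Geometric (trials to first success), p = 0.12.
P(Y = 10) = (1−p)^9 · p = 0.31648 · 0.12 = 0.037977

0.0380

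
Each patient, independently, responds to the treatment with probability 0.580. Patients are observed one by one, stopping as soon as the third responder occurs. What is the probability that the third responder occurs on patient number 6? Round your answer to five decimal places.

0.14455

Y = trial on which the third success occurs; negative binomial, r=3, p=0.58.
P(Y=6) = C(5,2) · p^3 · (1−p)^3
= 10 · 0.19511 · 0.074088 = 0.1445546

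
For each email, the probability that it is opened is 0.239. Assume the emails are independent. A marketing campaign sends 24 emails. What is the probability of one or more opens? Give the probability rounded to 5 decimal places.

P(at least one) = 1 − P(none) = 1 − (1 − 0.239)^24
= 1 − 0.0014231 = 0.9985769

0.99858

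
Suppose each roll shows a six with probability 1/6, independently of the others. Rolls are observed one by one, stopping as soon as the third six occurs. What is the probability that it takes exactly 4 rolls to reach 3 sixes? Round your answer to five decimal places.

0.01157

Y = trial on which the third success occurs; negative binomial, r=3, p=0.166667.
P(Y=4) = C(3,2) · p^3 · (1−p)^1
= 3 · 0.0046296 · 0.83333 = 0.0115741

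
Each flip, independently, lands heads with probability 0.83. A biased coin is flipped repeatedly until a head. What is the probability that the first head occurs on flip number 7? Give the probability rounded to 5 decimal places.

Geometric (trials to first success), p = 0.83.
P(Y = 7) = (1−p)^6 · p = 2.4138e-05 · 0.83 = 0.0000200

0.00002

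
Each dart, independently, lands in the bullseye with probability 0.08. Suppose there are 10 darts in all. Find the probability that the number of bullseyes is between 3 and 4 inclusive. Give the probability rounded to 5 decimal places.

0.03949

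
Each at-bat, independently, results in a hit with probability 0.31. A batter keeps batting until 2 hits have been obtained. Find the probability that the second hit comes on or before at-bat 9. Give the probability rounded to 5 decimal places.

Finishing within 9 at-bats ⇔ at least 2 successes in the first 9. With X ~ Binomial(9, 0.31), P(Y ≤ 9) = 1 − P(X ≤ 1).
  k=0: C(9,0)·0.31^0·0.69^9 = 0.0354521
  k=1: C(9,1)·0.31^1·0.69^8 = 0.1433497
1 − 0.1788018 = 0.8211982

0.82120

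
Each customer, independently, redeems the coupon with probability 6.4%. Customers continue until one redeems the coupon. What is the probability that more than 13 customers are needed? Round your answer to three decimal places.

Y = number of customers to the first success; geometric, p = 0.064.
P(Y > 13) = P(first 13 all fail) = (1−p)^13 = 0.42324

0.423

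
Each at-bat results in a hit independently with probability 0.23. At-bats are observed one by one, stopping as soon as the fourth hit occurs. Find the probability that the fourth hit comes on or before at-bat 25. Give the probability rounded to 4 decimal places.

0.8597

Finishing within 25 at-bats ⇔ at least 4 successes in the first 25. With X ~ Binomial(25, 0.23), P(Y ≤ 25) = 1 − P(X ≤ 3).
  k=0: C(25,0)·0.23^0·0.77^25 = 0.001453
  k=1: C(25,1)·0.23^1·0.77^24 = 0.010850
  k=2: C(25,2)·0.23^2·0.77^23 = 0.038892
  k=3: C(25,3)·0.23^3·0.77^22 = 0.089065
1 − 0.140261 = 0.859739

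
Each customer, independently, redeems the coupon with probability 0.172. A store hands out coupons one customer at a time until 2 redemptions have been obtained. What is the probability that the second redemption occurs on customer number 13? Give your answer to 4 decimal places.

0.0445

Y = trial on which the second success occurs; negative binomial, r=2, p=0.172.
P(Y=13) = C(12,1) · p^2 · (1−p)^11
= 12 · 0.029584 · 0.12541 = 0.044522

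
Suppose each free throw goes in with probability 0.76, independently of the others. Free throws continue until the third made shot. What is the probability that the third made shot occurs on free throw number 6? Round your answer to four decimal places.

Y = trial on which the third success occurs; negative binomial, r=3, p=0.76.
P(Y=6) = C(5,2) · p^3 · (1−p)^3
= 10 · 0.43898 · 0.013824 = 0.060684

0.0607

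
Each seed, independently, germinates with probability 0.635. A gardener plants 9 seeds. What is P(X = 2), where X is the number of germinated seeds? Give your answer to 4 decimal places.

0.0125

X ~ Binomial(n=9, p=0.635).
P(X=2) = C(9,2) · p^2 · (1−p)^7
= 36 · 0.40323 · 0.00086308 = 0.012529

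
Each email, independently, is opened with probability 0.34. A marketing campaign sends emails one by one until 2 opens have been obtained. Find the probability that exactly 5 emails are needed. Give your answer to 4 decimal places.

0.1329

Y = trial on which the second success occurs; negative binomial, r=2, p=0.34.
P(Y=5) = C(4,1) · p^2 · (1−p)^3
= 4 · 0.1156 · 0.2875 = 0.132938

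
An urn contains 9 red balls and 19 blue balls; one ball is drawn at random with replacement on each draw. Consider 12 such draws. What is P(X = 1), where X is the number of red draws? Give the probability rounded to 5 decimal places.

0.05418

X ~ Binomial(n=12, p=0.321429).
P(X=1) = C(12,1) · p^1 · (1−p)^11
= 12 · 0.32143 · 0.014046 = 0.0541773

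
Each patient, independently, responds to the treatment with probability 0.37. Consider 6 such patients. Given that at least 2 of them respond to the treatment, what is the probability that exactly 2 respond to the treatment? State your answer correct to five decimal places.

0.45107

X ~ Binomial(6, 0.37). Want P(X=2 | X≥2) = P(X=2) / P(X≥2).
P(X=2) = C(6,2)·0.37^2·0.63^4 = 0.3234871
P(X≥2) = 1 − 0.0625235 − 0.2203209 = 0.7171556
Ratio = 0.3234871 / 0.7171556 = 0.4510696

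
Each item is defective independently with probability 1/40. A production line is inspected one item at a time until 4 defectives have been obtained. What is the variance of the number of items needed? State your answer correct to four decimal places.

6240.0000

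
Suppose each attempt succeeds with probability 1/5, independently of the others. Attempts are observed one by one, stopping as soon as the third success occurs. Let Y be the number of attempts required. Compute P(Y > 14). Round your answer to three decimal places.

0.448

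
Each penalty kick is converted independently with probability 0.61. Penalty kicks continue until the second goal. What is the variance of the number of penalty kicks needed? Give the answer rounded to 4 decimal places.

Y = total penalty kicks until the second success; negative binomial with r=2, p=0.61.
Var(Y) = r(1−p)/p² = 2·0.39 / 0.61² = 2.096211

2.0962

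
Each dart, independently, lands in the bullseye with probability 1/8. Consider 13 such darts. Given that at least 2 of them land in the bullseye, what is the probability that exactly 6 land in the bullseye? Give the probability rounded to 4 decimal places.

X ~ Binomial(13, 0.125). Want P(X=6 | X≥2) = P(X=6) / P(X≥2).
P(X=6) = C(13,6)·0.125^6·0.875^7 = 0.002571
P(X≥2) = 1 − 0.176240 − 0.327303 = 0.496457
Ratio = 0.002571 / 0.496457 = 0.005178

0.0052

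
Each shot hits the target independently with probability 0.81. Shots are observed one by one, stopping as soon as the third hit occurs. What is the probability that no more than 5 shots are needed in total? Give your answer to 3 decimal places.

Finishing within 5 shots ⇔ at least 3 successes in the first 5. With X ~ Binomial(5, 0.81), P(Y ≤ 5) = 1 − P(X ≤ 2).
  k=0: C(5,0)·0.81^0·0.19^5 = 0.00025
  k=1: C(5,1)·0.81^1·0.19^4 = 0.00528
  k=2: C(5,2)·0.81^2·0.19^3 = 0.04500
1 − 0.05053 = 0.94947

0.949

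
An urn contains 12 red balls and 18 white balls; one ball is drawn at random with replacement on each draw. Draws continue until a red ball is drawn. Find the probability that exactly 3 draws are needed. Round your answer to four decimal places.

0.1440

Geometric (trials to first success), p = 0.40.
P(Y = 3) = (1−p)^2 · p = 0.36 · 0.40 = 0.144000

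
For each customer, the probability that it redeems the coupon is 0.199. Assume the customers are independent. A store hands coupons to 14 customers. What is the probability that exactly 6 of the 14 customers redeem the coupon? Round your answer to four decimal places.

X ~ Binomial(n=14, p=0.199).
P(X=6) = C(14,6) · p^6 · (1−p)^8
= 3003 · 6.2104e-05 · 0.16946 = 0.031603

0.0316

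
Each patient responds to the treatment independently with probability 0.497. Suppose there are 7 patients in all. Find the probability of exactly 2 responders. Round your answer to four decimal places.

0.1670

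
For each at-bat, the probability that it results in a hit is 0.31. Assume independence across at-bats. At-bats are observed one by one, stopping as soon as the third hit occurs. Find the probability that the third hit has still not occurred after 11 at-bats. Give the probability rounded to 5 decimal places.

0.28768

Needing more than 11 at-bats ⇔ fewer than 3 successes in the first 11. With X ~ Binomial(11, 0.31), P(Y > 11) = P(X ≤ 2).
  k=0: C(11,0)·0.31^0·0.69^11 = 0.0168787
  k=1: C(11,1)·0.31^1·0.69^10 = 0.0834152
  k=2: C(11,2)·0.31^2·0.69^9 = 0.1873820
P(X ≤ 2) = 0.2876760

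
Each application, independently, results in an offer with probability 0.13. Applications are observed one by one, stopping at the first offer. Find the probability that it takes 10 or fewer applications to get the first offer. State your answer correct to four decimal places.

0.7516

Y = number of applications to the first success; geometric, p = 0.13.
P(Y ≤ 10) = 1 − (1−p)^10 = 1 − 0.248423 = 0.751577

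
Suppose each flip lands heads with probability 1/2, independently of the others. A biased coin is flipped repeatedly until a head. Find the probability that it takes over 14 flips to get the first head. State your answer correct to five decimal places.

0.00006

Y = number of flips to the first success; geometric, p = 0.50.
P(Y > 14) = P(first 14 all fail) = (1−p)^14 = 0.0000610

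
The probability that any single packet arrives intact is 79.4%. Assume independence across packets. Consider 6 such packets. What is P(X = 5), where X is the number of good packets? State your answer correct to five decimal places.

X ~ Binomial(n=6, p=0.794).
P(X=5) = C(6,5) · p^5 · (1−p)^1
= 6 · 0.31557 · 0.206 = 0.3900506

0.39005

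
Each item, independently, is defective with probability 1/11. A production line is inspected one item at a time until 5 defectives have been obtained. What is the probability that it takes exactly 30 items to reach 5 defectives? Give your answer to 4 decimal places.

Y = trial on which the fifth success occurs; negative binomial, r=5, p=0.090909.
P(Y=30) = C(29,4) · p^5 · (1−p)^25
= 23751 · 6.2092e-06 · 0.092296 = 0.013611

0.0136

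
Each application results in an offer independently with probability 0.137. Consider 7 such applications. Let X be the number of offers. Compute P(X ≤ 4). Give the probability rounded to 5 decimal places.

X ~ Binomial(7, 0.137); P(X ≤ 4) = Σ C(7,k) p^k (1−p)^(7−k) over k:
  k=0: C(7,0)·0.137^0·0.863^7 = 0.3565132
  k=1: C(7,1)·0.137^1·0.863^6 = 0.3961716
  k=2: C(7,2)·0.137^2·0.863^5 = 0.1886750
  k=3: C(7,3)·0.137^3·0.863^4 = 0.0499198
  k=4: C(7,4)·0.137^4·0.863^3 = 0.0079247
Total = 0.9992043

0.99920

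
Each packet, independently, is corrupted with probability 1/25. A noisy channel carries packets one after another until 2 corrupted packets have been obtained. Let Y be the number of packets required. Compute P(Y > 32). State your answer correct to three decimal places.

0.632

Needing more than 32 packets ⇔ fewer than 2 successes in the first 32. With X ~ Binomial(32, 0.04), P(Y > 32) = P(X ≤ 1).
  k=0: C(32,0)·0.04^0·0.96^32 = 0.27082
  k=1: C(32,1)·0.04^1·0.96^31 = 0.36109
P(X ≤ 1) = 0.63191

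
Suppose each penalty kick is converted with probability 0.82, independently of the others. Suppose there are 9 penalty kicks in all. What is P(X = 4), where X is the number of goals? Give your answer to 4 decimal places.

X ~ Binomial(n=9, p=0.82).
P(X=4) = C(9,4) · p^4 · (1−p)^5
= 126 · 0.45212 · 0.00018896 = 0.010764

0.0108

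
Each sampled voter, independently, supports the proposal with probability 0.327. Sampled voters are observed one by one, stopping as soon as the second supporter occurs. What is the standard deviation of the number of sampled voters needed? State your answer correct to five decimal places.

Y = total sampled voters until the second success; negative binomial with r=2, p=0.327.
SD(Y) = √[r(1−p)/p²] = √(12.5877919) = 3.5479278

3.54793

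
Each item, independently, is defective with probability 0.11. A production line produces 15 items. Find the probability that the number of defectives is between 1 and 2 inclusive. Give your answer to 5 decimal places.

0.60209

X ~ Binomial(15, 0.11); P(1 ≤ X ≤ 2) = Σ C(15,k) p^k (1−p)^(15−k) over k:
  k=1: C(15,1)·0.11^1·0.89^14 = 0.3228078
  k=2: C(15,2)·0.11^2·0.89^13 = 0.2792832
Total = 0.6020910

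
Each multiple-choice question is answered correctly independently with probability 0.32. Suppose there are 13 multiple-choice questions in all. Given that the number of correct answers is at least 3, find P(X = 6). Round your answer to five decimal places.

X ~ Binomial(13, 0.32). Want P(X=6 | X≥3) = P(X=6) / P(X≥3).
P(X=6) = C(13,6)·0.32^6·0.68^7 = 0.1238738
P(X≥3) = 1 − 0.0066468 − 0.0406631 − 0.1148134 = 0.8378767
Ratio = 0.1238738 / 0.8378767 = 0.1478426

0.14784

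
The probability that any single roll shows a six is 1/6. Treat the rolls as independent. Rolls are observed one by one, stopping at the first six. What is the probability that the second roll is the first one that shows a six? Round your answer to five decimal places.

0.13889

Geometric (trials to first success), p = 0.166667.
P(Y = 2) = (1−p)^1 · p = 0.83333 · 0.166667 = 0.1388889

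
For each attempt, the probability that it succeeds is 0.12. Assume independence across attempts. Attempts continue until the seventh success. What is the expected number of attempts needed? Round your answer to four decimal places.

58.3333

Y = total attempts until the seventh success; negative binomial with r=7, p=0.12.
E[Y] = r / p = 7 / 0.12 = 58.333333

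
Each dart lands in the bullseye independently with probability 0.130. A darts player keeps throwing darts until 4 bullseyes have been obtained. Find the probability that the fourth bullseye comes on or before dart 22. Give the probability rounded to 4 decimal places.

Finishing within 22 darts ⇔ at least 4 successes in the first 22. With X ~ Binomial(22, 0.13), P(Y ≤ 22) = 1 − P(X ≤ 3).
  k=0: C(22,0)·0.13^0·0.87^22 = 0.046711
  k=1: C(22,1)·0.13^1·0.87^21 = 0.153557
  k=2: C(22,2)·0.13^2·0.87^20 = 0.240926
  k=3: C(22,3)·0.13^3·0.87^19 = 0.240003
1 − 0.681198 = 0.318802

0.3188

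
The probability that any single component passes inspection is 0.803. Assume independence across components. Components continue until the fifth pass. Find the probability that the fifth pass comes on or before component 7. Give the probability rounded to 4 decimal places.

Finishing within 7 components ⇔ at least 5 successes in the first 7. With X ~ Binomial(7, 0.803), P(Y ≤ 7) = 1 − P(X ≤ 4).
  k=0: C(7,0)·0.803^0·0.197^7 = 0.000012
  k=1: C(7,1)·0.803^1·0.197^6 = 0.000329
  k=2: C(7,2)·0.803^2·0.197^5 = 0.004018
  k=3: C(7,3)·0.803^3·0.197^4 = 0.027295
  k=4: C(7,4)·0.803^4·0.197^3 = 0.111257
1 − 0.142910 = 0.857090

0.8571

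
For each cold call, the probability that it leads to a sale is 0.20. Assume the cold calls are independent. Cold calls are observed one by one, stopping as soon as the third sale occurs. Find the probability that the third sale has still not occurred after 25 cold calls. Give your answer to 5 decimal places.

0.09823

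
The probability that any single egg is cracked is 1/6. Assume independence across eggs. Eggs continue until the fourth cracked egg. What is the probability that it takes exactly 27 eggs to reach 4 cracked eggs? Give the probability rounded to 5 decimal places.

0.03028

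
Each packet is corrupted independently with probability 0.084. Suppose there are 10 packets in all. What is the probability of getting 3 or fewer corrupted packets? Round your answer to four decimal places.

0.9931

X ~ Binomial(10, 0.084); P(X ≤ 3) = Σ C(10,k) p^k (1−p)^(10−k) over k:
  k=0: C(10,0)·0.084^0·0.916^10 = 0.415867
  k=1: C(10,1)·0.084^1·0.916^9 = 0.381363
  k=2: C(10,2)·0.084^2·0.916^8 = 0.157375
  k=3: C(10,3)·0.084^3·0.916^7 = 0.038485
Total = 0.993090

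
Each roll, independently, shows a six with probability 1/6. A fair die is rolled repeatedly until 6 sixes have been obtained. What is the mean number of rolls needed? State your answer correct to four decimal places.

Y = total rolls until the sixth success; negative binomial with r=6, p=0.166667.
E[Y] = r / p = 6 / 0.166667 = 36.000000

36.0000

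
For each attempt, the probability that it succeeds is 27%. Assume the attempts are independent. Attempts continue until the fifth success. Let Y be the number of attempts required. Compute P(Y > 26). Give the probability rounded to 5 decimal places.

Needing more than 26 attempts ⇔ fewer than 5 successes in the first 26. With X ~ Binomial(26, 0.27), P(Y > 26) = P(X ≤ 4).
  k=0: C(26,0)·0.27^0·0.73^26 = 0.0002795
  k=1: C(26,1)·0.27^1·0.73^25 = 0.0026879
  k=2: C(26,2)·0.27^2·0.73^24 = 0.0124268
  k=3: C(26,3)·0.27^3·0.73^23 = 0.0367697
  k=4: C(26,4)·0.27^4·0.73^22 = 0.0781986
P(X ≤ 4) = 0.1303626

0.13036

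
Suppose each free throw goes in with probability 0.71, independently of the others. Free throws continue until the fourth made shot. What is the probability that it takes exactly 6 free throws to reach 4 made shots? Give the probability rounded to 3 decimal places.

0.214

Y = trial on which the fourth success occurs; negative binomial, r=4, p=0.71.
P(Y=6) = C(5,3) · p^4 · (1−p)^2
= 10 · 0.25412 · 0.0841 = 0.21371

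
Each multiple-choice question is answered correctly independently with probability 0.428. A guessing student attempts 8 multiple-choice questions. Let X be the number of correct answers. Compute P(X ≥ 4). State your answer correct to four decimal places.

X ~ Binomial(8, 0.428); P(X ≥ 4) = Σ C(8,k) p^k (1−p)^(8−k) over k:
  k=4: C(8,4)·0.428^4·0.572^4 = 0.251453
  k=5: C(8,5)·0.428^5·0.572^3 = 0.150520
  k=6: C(8,6)·0.428^6·0.572^2 = 0.056314
  k=7: C(8,7)·0.428^7·0.572^1 = 0.012039
  k=8: C(8,8)·0.428^8·0.572^0 = 0.001126
Total = 0.471452

0.4715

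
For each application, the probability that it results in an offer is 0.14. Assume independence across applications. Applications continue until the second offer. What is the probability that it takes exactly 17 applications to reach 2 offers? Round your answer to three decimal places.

0.033

Y = trial on which the second success occurs; negative binomial, r=2, p=0.14.
P(Y=17) = C(16,1) · p^2 · (1−p)^15
= 16 · 0.0196 · 0.10411 = 0.03265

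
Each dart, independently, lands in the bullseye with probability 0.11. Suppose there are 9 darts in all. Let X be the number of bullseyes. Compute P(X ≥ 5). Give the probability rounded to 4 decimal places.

X ~ Binomial(9, 0.11); P(X ≥ 5) = Σ C(9,k) p^k (1−p)^(9−k) over k:
  k=5: C(9,5)·0.11^5·0.89^4 = 0.001273
  k=6: C(9,6)·0.11^6·0.89^3 = 0.000105
  k=7: C(9,7)·0.11^7·0.89^2 = 0.000006
  k=8: C(9,8)·0.11^8·0.89^1 = 0.000000
  k=9: C(9,9)·0.11^9·0.89^0 = 0.000000
Total = 0.001384

0.0014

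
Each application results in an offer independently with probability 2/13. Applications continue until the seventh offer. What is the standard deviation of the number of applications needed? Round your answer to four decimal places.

15.8193

Y = total applications until the seventh success; negative binomial with r=7, p=0.153846.
SD(Y) = √[r(1−p)/p²] = √(250.250000) = 15.819292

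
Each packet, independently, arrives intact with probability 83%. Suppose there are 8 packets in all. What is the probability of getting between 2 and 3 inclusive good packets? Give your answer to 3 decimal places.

0.005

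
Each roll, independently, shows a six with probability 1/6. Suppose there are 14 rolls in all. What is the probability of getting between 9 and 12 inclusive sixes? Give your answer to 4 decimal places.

X ~ Binomial(14, 0.166667); P(9 ≤ X ≤ 12) = Σ C(14,k) p^k (1−p)^(14−k) over k:
  k=9: C(14,9)·0.166667^9·0.833333^5 = 0.000080
  k=10: C(14,10)·0.166667^10·0.833333^4 = 0.000008
  k=11: C(14,11)·0.166667^11·0.833333^3 = 0.000001
  k=12: C(14,12)·0.166667^12·0.833333^2 = 0.000000
Total = 0.000088

0.0001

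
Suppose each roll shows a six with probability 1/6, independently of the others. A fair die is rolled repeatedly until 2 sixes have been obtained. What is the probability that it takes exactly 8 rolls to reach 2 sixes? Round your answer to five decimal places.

0.06512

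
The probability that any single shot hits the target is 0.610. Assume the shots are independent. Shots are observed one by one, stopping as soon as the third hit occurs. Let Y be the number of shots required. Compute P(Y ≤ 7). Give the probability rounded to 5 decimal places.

0.91310

Finishing within 7 shots ⇔ at least 3 successes in the first 7. With X ~ Binomial(7, 0.61), P(Y ≤ 7) = 1 − P(X ≤ 2).
  k=0: C(7,0)·0.61^0·0.39^7 = 0.0013723
  k=1: C(7,1)·0.61^1·0.39^6 = 0.0150250
  k=2: C(7,2)·0.61^2·0.39^5 = 0.0705021
1 − 0.0868994 = 0.9131006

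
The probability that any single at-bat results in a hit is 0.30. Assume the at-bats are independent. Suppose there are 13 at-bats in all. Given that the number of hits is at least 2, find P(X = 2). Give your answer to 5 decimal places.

X ~ Binomial(13, 0.30). Want P(X=2 | X≥2) = P(X=2) / P(X≥2).
P(X=2) = C(13,2)·0.30^2·0.70^11 = 0.1388083
P(X≥2) = 1 − 0.0096889 − 0.0539810 = 0.9363301
Ratio = 0.1388083 / 0.9363301 = 0.1482472

0.14825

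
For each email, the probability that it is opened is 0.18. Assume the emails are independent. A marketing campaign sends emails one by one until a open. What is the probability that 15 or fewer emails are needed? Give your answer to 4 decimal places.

Y = number of emails to the first success; geometric, p = 0.18.
P(Y ≤ 15) = 1 − (1−p)^15 = 1 − 0.050957 = 0.949043

0.9490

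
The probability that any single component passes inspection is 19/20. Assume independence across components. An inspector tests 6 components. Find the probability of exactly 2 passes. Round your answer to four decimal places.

0.0001

X ~ Binomial(n=6, p=0.95).
P(X=2) = C(6,2) · p^2 · (1−p)^4
= 15 · 0.9025 · 6.25e-06 = 0.000085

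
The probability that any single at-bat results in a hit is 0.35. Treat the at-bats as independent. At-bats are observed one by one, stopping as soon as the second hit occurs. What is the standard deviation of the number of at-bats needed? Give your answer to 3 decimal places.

3.258

Y = total at-bats until the second success; negative binomial with r=2, p=0.35.
SD(Y) = √[r(1−p)/p²] = √(10.61224) = 3.25764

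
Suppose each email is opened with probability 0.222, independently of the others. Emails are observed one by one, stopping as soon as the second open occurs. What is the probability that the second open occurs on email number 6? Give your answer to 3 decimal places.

0.090

Y = trial on which the second success occurs; negative binomial, r=2, p=0.222.
P(Y=6) = C(5,1) · p^2 · (1−p)^4
= 5 · 0.049284 · 0.36637 = 0.09028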